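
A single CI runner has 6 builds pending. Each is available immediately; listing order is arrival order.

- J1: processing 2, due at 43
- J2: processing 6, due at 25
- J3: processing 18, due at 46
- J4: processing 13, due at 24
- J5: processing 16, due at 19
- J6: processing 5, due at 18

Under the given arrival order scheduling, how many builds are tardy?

FIFO (arrival order): J1 J2 J3 J4 J5 J6.
J1: 0→2, due 43, tardiness 0
J2: 2→8, due 25, tardiness 0
J3: 8→26, due 46, tardiness 0
J4: 26→39, due 24, tardiness 15
J5: 39→55, due 19, tardiness 36
J6: 55→60, due 18, tardiness 42
Late builds: 3.

3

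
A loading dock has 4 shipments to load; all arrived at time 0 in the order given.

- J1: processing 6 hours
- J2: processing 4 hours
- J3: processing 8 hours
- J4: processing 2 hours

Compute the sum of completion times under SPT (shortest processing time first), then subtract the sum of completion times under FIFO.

-14

SPT (increasing processing time): J4 J2 J1 J3.
J4: 0→2
J2: 2→6
J1: 6→12
J3: 12→20
Sum = 2+6+12+20 = 40.
FIFO (arrival order): J1 J2 J3 J4.
J1: 0→6
J2: 6→10
J3: 10→18
J4: 18→20
Sum = 6+10+18+20 = 54.
Difference = 40 − 54 = -14.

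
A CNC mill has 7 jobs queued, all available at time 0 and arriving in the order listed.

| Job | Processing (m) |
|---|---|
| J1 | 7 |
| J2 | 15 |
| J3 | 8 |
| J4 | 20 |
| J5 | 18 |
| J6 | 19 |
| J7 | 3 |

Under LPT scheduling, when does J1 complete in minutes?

LPT (decreasing processing time): J4 J6 J5 J2 J3 J1 J7.
J4: 0→20
J6: 20→39
J5: 39→57
J2: 57→72
J3: 72→80
J1: 80→87

87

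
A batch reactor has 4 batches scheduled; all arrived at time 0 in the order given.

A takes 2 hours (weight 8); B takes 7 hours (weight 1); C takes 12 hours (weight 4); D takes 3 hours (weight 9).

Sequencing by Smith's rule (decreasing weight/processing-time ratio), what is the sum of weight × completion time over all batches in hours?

WSPT (decreasing weight/processing-time ratio): A D C B.
A: finishes 2, weight 8, w·C = 16
D: finishes 5, weight 9, w·C = 45
C: finishes 17, weight 4, w·C = 68
B: finishes 24, weight 1, w·C = 24
Sum = 16+45+68+24 = 153.

153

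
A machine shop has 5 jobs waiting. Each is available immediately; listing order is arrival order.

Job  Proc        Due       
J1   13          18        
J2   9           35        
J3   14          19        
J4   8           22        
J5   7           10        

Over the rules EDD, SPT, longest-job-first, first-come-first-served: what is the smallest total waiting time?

83

EDD (increasing due date): J5 J1 J3 J4 J2.
J5: waits 0, runs 0→7
J1: waits 7, runs 7→20
J3: waits 20, runs 20→34
J4: waits 34, runs 34→42
J2: waits 42, runs 42→51
Sum = 0+7+20+34+42 = 103.
SPT (increasing processing time): J5 J4 J2 J1 J3.
J5: waits 0, runs 0→7
J4: waits 7, runs 7→15
J2: waits 15, runs 15→24
J1: waits 24, runs 24→37
J3: waits 37, runs 37→51
Sum = 0+7+15+24+37 = 83.
LPT (decreasing processing time): J3 J1 J2 J4 J5.
J3: waits 0, runs 0→14
J1: waits 14, runs 14→27
J2: waits 27, runs 27→36
J4: waits 36, runs 36→44
J5: waits 44, runs 44→51
Sum = 0+14+27+36+44 = 121.
FIFO (arrival order): J1 J2 J3 J4 J5.
J1: waits 0, runs 0→13
J2: waits 13, runs 13→22
J3: waits 22, runs 22→36
J4: waits 36, runs 36→44
J5: waits 44, runs 44→51
Sum = 0+13+22+36+44 = 115.
EDD 103, SPT 83, LPT 121, FIFO 115 → minimum 83.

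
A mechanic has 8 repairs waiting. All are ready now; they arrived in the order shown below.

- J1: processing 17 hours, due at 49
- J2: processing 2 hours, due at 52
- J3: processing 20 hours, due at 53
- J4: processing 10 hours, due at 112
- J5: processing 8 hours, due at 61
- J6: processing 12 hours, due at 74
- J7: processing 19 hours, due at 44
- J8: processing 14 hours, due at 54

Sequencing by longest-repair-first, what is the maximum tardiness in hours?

50

LPT (decreasing processing time): J3 J7 J1 J8 J6 J4 J5 J2.
J3: 0→20, due 53, tardiness 0
J7: 20→39, due 44, tardiness 0
J1: 39→56, due 49, tardiness 7
J8: 56→70, due 54, tardiness 16
J6: 70→82, due 74, tardiness 8
J4: 82→92, due 112, tardiness 0
J5: 92→100, due 61, tardiness 39
J2: 100→102, due 52, tardiness 50
Maximum = 50.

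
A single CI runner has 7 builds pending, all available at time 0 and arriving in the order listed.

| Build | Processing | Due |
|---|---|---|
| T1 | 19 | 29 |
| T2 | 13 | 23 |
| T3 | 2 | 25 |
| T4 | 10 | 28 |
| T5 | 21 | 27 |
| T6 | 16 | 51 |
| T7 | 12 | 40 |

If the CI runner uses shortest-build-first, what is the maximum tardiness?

SPT (increasing processing time): T3 T4 T7 T2 T6 T1 T5.
T3: 0→2, due 25, tardiness 0
T4: 2→12, due 28, tardiness 0
T7: 12→24, due 40, tardiness 0
T2: 24→37, due 23, tardiness 14
T6: 37→53, due 51, tardiness 2
T1: 53→72, due 29, tardiness 43
T5: 72→93, due 27, tardiness 66
Maximum = 66.

66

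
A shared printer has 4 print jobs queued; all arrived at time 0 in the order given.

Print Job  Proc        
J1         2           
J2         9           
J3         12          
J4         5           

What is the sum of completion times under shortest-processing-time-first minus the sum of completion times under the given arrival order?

-11

SPT (increasing processing time): J1 J4 J2 J3.
J1: 0→2
J4: 2→7
J2: 7→16
J3: 16→28
Sum = 2+7+16+28 = 53.
FIFO (arrival order): J1 J2 J3 J4.
J1: 0→2
J2: 2→11
J3: 11→23
J4: 23→28
Sum = 2+11+23+28 = 64.
Difference = 53 − 64 = -11.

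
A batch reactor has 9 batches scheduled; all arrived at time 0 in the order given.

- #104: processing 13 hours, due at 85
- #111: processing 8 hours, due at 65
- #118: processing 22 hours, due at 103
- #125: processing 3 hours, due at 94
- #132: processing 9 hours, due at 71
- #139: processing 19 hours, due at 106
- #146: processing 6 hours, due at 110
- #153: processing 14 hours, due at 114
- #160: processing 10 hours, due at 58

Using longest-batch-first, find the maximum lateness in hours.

30

LPT (decreasing processing time): #118 #139 #153 #104 #160 #132 #111 #146 #125.
#118: 0→22, due 103, lateness -81
#139: 22→41, due 106, lateness -65
#153: 41→55, due 114, lateness -59
#104: 55→68, due 85, lateness -17
#160: 68→78, due 58, lateness 20
#132: 78→87, due 71, lateness 16
#111: 87→95, due 65, lateness 30
#146: 95→101, due 110, lateness -9
#125: 101→104, due 94, lateness 10
Maximum = 30.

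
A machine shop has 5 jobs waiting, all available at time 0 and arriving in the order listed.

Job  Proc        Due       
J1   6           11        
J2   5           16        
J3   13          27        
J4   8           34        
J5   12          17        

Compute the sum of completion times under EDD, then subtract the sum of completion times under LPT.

-34

EDD (increasing due date): J1 J2 J5 J3 J4.
J1: 0→6
J2: 6→11
J5: 11→23
J3: 23→36
J4: 36→44
Sum = 6+11+23+36+44 = 120.
LPT (decreasing processing time): J3 J5 J4 J1 J2.
J3: 0→13
J5: 13→25
J4: 25→33
J1: 33→39
J2: 39→44
Sum = 13+25+33+39+44 = 154.
Difference = 120 − 154 = -34.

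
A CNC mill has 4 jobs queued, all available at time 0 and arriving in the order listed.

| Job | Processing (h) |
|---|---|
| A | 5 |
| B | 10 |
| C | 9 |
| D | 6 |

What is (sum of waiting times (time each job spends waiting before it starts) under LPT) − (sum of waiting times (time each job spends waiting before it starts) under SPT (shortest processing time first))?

LPT (decreasing processing time): B C D A.
B: waits 0, runs 0→10
C: waits 10, runs 10→19
D: waits 19, runs 19→25
A: waits 25, runs 25→30
Sum = 0+10+19+25 = 54.
SPT (increasing processing time): A D C B.
A: waits 0, runs 0→5
D: waits 5, runs 5→11
C: waits 11, runs 11→20
B: waits 20, runs 20→30
Sum = 0+5+11+20 = 36.
Difference = 54 − 36 = 18.

18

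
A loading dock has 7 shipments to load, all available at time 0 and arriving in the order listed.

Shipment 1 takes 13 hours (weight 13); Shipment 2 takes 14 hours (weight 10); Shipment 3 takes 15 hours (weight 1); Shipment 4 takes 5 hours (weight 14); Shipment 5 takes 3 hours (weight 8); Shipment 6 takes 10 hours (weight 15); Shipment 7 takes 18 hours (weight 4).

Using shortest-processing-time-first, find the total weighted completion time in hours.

SPT (increasing processing time): Shipment 5 Shipment 4 Shipment 6 Shipment 1 Shipment 2 Shipment 3 Shipment 7.
Shipment 5: finishes 3, weight 8, w·C = 24
Shipment 4: finishes 8, weight 14, w·C = 112
Shipment 6: finishes 18, weight 15, w·C = 270
Shipment 1: finishes 31, weight 13, w·C = 403
Shipment 2: finishes 45, weight 10, w·C = 450
Shipment 3: finishes 60, weight 1, w·C = 60
Shipment 7: finishes 78, weight 4, w·C = 312
Sum = 24+112+270+403+450+60+312 = 1631.

1631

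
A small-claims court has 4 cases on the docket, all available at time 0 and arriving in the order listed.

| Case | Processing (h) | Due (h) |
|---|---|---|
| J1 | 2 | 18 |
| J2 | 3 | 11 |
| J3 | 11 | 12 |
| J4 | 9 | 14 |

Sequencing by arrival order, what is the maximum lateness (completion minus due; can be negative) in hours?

FIFO (arrival order): J1 J2 J3 J4.
J1: 0→2, due 18, lateness -16
J2: 2→5, due 11, lateness -6
J3: 5→16, due 12, lateness 4
J4: 16→25, due 14, lateness 11
Maximum = 11.

11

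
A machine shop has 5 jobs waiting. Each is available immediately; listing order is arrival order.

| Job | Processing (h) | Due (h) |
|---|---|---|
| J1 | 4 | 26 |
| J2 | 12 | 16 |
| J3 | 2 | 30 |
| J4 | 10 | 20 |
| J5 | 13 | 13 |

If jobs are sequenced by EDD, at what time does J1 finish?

EDD (increasing due date): J5 J2 J4 J1 J3.
J5: 0→13
J2: 13→25
J4: 25→35
J1: 35→39

39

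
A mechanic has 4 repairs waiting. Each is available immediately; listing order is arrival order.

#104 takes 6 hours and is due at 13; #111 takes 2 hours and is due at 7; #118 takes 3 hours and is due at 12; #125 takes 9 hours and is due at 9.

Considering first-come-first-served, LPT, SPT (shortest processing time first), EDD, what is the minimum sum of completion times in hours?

38

FIFO (arrival order): #104 #111 #118 #125.
#104: 0→6
#111: 6→8
#118: 8→11
#125: 11→20
Sum = 6+8+11+20 = 45.
LPT (decreasing processing time): #125 #104 #118 #111.
#125: 0→9
#104: 9→15
#118: 15→18
#111: 18→20
Sum = 9+15+18+20 = 62.
SPT (increasing processing time): #111 #118 #104 #125.
#111: 0→2
#118: 2→5
#104: 5→11
#125: 11→20
Sum = 2+5+11+20 = 38.
EDD (increasing due date): #111 #125 #118 #104.
#111: 0→2
#125: 2→11
#118: 11→14
#104: 14→20
Sum = 2+11+14+20 = 47.
FIFO 45, LPT 62, SPT 38, EDD 47 → minimum 38.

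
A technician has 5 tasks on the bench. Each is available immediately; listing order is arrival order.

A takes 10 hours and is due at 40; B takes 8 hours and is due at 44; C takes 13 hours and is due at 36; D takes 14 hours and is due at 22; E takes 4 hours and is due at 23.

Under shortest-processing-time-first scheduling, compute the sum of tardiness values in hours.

SPT (increasing processing time): E B A C D.
E: 0→4, due 23, tardiness 0
B: 4→12, due 44, tardiness 0
A: 12→22, due 40, tardiness 0
C: 22→35, due 36, tardiness 0
D: 35→49, due 22, tardiness 27
Sum = 0+0+0+0+27 = 27.

27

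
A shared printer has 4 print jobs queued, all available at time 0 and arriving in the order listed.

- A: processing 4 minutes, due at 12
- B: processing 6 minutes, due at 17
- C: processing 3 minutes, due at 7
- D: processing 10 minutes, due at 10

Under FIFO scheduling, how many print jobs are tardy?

FIFO (arrival order): A B C D.
A: 0→4, due 12, tardiness 0
B: 4→10, due 17, tardiness 0
C: 10→13, due 7, tardiness 6
D: 13→23, due 10, tardiness 13
Late print jobs: 2.

2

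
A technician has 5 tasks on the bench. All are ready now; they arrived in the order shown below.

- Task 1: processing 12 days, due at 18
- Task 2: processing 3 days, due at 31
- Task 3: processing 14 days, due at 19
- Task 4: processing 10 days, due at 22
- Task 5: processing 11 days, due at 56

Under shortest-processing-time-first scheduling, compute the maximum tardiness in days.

SPT (increasing processing time): Task 2 Task 4 Task 5 Task 1 Task 3.
Task 2: 0→3, due 31, tardiness 0
Task 4: 3→13, due 22, tardiness 0
Task 5: 13→24, due 56, tardiness 0
Task 1: 24→36, due 18, tardiness 18
Task 3: 36→50, due 19, tardiness 31
Maximum = 31.

31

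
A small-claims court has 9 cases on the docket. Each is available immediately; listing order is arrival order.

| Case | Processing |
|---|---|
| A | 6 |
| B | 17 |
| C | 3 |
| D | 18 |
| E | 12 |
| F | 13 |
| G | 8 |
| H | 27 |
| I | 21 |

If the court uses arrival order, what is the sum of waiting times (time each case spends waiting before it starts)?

FIFO (arrival order): A B C D E F G H I.
A: waits 0, runs 0→6
B: waits 6, runs 6→23
C: waits 23, runs 23→26
D: waits 26, runs 26→44
E: waits 44, runs 44→56
F: waits 56, runs 56→69
G: waits 69, runs 69→77
H: waits 77, runs 77→104
I: waits 104, runs 104→125
Sum = 0+6+23+26+44+56+69+77+104 = 405.

405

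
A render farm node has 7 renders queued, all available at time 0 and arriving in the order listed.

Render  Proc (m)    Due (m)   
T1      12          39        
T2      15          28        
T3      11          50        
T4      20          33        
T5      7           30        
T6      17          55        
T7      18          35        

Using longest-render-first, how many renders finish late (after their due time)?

5

LPT (decreasing processing time): T4 T7 T6 T2 T1 T3 T5.
T4: 0→20, due 33, tardiness 0
T7: 20→38, due 35, tardiness 3
T6: 38→55, due 55, tardiness 0
T2: 55→70, due 28, tardiness 42
T1: 70→82, due 39, tardiness 43
T3: 82→93, due 50, tardiness 43
T5: 93→100, due 30, tardiness 70
Late renders: 5.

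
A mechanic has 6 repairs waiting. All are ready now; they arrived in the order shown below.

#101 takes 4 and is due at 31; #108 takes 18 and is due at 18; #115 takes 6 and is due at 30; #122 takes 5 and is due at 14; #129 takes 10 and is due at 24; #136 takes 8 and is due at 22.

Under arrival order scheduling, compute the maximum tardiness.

29

FIFO (arrival order): #101 #108 #115 #122 #129 #136.
#101: 0→4, due 31, tardiness 0
#108: 4→22, due 18, tardiness 4
#115: 22→28, due 30, tardiness 0
#122: 28→33, due 14, tardiness 19
#129: 33→43, due 24, tardiness 19
#136: 43→51, due 22, tardiness 29
Maximum = 29.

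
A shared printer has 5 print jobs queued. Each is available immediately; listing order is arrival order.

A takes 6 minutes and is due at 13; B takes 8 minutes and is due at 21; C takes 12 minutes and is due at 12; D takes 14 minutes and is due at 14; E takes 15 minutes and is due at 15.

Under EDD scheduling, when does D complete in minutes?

EDD (increasing due date): C A D E B.
C: 0→12
A: 12→18
D: 18→32

32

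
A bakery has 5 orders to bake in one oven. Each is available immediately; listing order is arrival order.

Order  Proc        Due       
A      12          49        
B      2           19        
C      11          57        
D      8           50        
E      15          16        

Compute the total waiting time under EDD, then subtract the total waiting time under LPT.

EDD (increasing due date): E B A D C.
E: waits 0, runs 0→15
B: waits 15, runs 15→17
A: waits 17, runs 17→29
D: waits 29, runs 29→37
C: waits 37, runs 37→48
Sum = 0+15+17+29+37 = 98.
LPT (decreasing processing time): E A C D B.
E: waits 0, runs 0→15
A: waits 15, runs 15→27
C: waits 27, runs 27→38
D: waits 38, runs 38→46
B: waits 46, runs 46→48
Sum = 0+15+27+38+46 = 126.
Difference = 98 − 126 = -28.

-28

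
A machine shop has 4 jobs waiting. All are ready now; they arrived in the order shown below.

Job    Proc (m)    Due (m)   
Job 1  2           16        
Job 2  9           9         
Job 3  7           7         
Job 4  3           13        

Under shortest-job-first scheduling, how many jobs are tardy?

2

SPT (increasing processing time): Job 1 Job 4 Job 3 Job 2.
Job 1: 0→2, due 16, tardiness 0
Job 4: 2→5, due 13, tardiness 0
Job 3: 5→12, due 7, tardiness 5
Job 2: 12→21, due 9, tardiness 12
Late jobs: 2.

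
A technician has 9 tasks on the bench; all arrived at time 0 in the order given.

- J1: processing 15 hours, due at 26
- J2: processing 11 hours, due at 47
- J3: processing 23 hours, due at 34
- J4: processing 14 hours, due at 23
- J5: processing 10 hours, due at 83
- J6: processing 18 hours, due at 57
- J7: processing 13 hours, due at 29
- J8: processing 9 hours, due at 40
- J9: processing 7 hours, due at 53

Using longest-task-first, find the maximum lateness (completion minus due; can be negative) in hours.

LPT (decreasing processing time): J3 J6 J1 J4 J7 J2 J5 J8 J9.
J3: 0→23, due 34, lateness -11
J6: 23→41, due 57, lateness -16
J1: 41→56, due 26, lateness 30
J4: 56→70, due 23, lateness 47
J7: 70→83, due 29, lateness 54
J2: 83→94, due 47, lateness 47
J5: 94→104, due 83, lateness 21
J8: 104→113, due 40, lateness 73
J9: 113→120, due 53, lateness 67
Maximum = 73.

73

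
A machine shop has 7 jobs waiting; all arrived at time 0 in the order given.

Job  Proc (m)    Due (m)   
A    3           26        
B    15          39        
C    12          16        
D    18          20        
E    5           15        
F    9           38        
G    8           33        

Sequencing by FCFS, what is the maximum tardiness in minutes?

FIFO (arrival order): A B C D E F G.
A: 0→3, due 26, tardiness 0
B: 3→18, due 39, tardiness 0
C: 18→30, due 16, tardiness 14
D: 30→48, due 20, tardiness 28
E: 48→53, due 15, tardiness 38
F: 53→62, due 38, tardiness 24
G: 62→70, due 33, tardiness 37
Maximum = 38.

38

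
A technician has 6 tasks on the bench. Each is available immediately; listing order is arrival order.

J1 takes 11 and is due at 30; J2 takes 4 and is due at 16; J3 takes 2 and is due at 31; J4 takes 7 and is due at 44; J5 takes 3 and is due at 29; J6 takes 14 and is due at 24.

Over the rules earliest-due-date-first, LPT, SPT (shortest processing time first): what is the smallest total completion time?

EDD (increasing due date): J2 J6 J5 J1 J3 J4.
J2: 0→4
J6: 4→18
J5: 18→21
J1: 21→32
J3: 32→34
J4: 34→41
Sum = 4+18+21+32+34+41 = 150.
LPT (decreasing processing time): J6 J1 J4 J2 J5 J3.
J6: 0→14
J1: 14→25
J4: 25→32
J2: 32→36
J5: 36→39
J3: 39→41
Sum = 14+25+32+36+39+41 = 187.
SPT (increasing processing time): J3 J5 J2 J4 J1 J6.
J3: 0→2
J5: 2→5
J2: 5→9
J4: 9→16
J1: 16→27
J6: 27→41
Sum = 2+5+9+16+27+41 = 100.
EDD 150, LPT 187, SPT 100 → minimum 100.

100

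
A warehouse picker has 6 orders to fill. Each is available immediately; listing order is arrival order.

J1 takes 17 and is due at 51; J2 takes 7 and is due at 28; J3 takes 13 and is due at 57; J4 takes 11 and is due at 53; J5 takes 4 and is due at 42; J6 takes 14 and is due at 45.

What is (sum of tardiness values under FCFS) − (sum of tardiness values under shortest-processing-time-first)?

12

FIFO (arrival order): J1 J2 J3 J4 J5 J6.
J1: 0→17, due 51, tardiness 0
J2: 17→24, due 28, tardiness 0
J3: 24→37, due 57, tardiness 0
J4: 37→48, due 53, tardiness 0
J5: 48→52, due 42, tardiness 10
J6: 52→66, due 45, tardiness 21
Sum = 0+0+0+0+10+21 = 31.
SPT (increasing processing time): J5 J2 J4 J3 J6 J1.
J5: 0→4, due 42, tardiness 0
J2: 4→11, due 28, tardiness 0
J4: 11→22, due 53, tardiness 0
J3: 22→35, due 57, tardiness 0
J6: 35→49, due 45, tardiness 4
J1: 49→66, due 51, tardiness 15
Sum = 0+0+0+0+4+15 = 19.
Difference = 31 − 19 = 12.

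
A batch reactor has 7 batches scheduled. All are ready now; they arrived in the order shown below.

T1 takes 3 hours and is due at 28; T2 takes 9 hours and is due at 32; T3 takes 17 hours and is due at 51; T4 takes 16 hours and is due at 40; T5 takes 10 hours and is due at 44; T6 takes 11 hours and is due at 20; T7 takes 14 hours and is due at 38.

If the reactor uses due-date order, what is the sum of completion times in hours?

281

EDD (increasing due date): T6 T1 T2 T7 T4 T5 T3.
T6: 0→11
T1: 11→14
T2: 14→23
T7: 23→37
T4: 37→53
T5: 53→63
T3: 63→80
Sum = 11+14+23+37+53+63+80 = 281.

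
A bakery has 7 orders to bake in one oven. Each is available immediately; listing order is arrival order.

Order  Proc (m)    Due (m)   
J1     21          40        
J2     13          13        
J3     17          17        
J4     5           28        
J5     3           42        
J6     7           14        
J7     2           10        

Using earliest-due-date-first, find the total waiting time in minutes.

187

EDD (increasing due date): J7 J2 J6 J3 J4 J1 J5.
J7: waits 0, runs 0→2
J2: waits 2, runs 2→15
J6: waits 15, runs 15→22
J3: waits 22, runs 22→39
J4: waits 39, runs 39→44
J1: waits 44, runs 44→65
J5: waits 65, runs 65→68
Sum = 0+2+15+22+39+44+65 = 187.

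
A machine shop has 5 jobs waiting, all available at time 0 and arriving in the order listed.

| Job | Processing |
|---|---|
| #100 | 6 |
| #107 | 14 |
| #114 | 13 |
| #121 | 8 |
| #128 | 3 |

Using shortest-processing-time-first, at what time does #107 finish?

44

SPT (increasing processing time): #128 #100 #121 #114 #107.
#128: 0→3
#100: 3→9
#121: 9→17
#114: 17→30
#107: 30→44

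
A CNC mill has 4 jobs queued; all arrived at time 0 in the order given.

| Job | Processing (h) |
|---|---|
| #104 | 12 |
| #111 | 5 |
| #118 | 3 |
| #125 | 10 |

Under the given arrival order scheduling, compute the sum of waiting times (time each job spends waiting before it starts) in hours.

49

FIFO (arrival order): #104 #111 #118 #125.
#104: waits 0, runs 0→12
#111: waits 12, runs 12→17
#118: waits 17, runs 17→20
#125: waits 20, runs 20→30
Sum = 0+12+17+20 = 49.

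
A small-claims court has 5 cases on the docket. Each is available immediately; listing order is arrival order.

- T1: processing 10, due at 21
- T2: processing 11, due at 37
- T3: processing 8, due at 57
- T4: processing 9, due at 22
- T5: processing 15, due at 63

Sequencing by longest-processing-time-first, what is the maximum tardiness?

23

LPT (decreasing processing time): T5 T2 T1 T4 T3.
T5: 0→15, due 63, tardiness 0
T2: 15→26, due 37, tardiness 0
T1: 26→36, due 21, tardiness 15
T4: 36→45, due 22, tardiness 23
T3: 45→53, due 57, tardiness 0
Maximum = 23.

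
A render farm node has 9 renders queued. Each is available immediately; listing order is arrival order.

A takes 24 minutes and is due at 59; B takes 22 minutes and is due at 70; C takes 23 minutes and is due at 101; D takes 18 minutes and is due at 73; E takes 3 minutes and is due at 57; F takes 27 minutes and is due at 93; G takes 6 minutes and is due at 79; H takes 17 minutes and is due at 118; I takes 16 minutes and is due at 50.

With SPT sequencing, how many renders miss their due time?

4

SPT (increasing processing time): E G I H D B C A F.
E: 0→3, due 57, tardiness 0
G: 3→9, due 79, tardiness 0
I: 9→25, due 50, tardiness 0
H: 25→42, due 118, tardiness 0
D: 42→60, due 73, tardiness 0
B: 60→82, due 70, tardiness 12
C: 82→105, due 101, tardiness 4
A: 105→129, due 59, tardiness 70
F: 129→156, due 93, tardiness 63
Late renders: 4.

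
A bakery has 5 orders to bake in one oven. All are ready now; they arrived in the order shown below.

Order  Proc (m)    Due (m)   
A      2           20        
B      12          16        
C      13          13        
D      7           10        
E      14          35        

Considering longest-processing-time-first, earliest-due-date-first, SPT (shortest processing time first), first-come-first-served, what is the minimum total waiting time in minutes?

66

LPT (decreasing processing time): E C B D A.
E: waits 0, runs 0→14
C: waits 14, runs 14→27
B: waits 27, runs 27→39
D: waits 39, runs 39→46
A: waits 46, runs 46→48
Sum = 0+14+27+39+46 = 126.
EDD (increasing due date): D C B A E.
D: waits 0, runs 0→7
C: waits 7, runs 7→20
B: waits 20, runs 20→32
A: waits 32, runs 32→34
E: waits 34, runs 34→48
Sum = 0+7+20+32+34 = 93.
SPT (increasing processing time): A D B C E.
A: waits 0, runs 0→2
D: waits 2, runs 2→9
B: waits 9, runs 9→21
C: waits 21, runs 21→34
E: waits 34, runs 34→48
Sum = 0+2+9+21+34 = 66.
FIFO (arrival order): A B C D E.
A: waits 0, runs 0→2
B: waits 2, runs 2→14
C: waits 14, runs 14→27
D: waits 27, runs 27→34
E: waits 34, runs 34→48
Sum = 0+2+14+27+34 = 77.
LPT 126, EDD 93, SPT 66, FIFO 77 → minimum 66.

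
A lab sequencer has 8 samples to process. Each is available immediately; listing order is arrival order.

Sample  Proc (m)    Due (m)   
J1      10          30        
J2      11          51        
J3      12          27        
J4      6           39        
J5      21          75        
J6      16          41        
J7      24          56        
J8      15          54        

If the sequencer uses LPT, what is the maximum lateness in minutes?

LPT (decreasing processing time): J7 J5 J6 J8 J3 J2 J1 J4.
J7: 0→24, due 56, lateness -32
J5: 24→45, due 75, lateness -30
J6: 45→61, due 41, lateness 20
J8: 61→76, due 54, lateness 22
J3: 76→88, due 27, lateness 61
J2: 88→99, due 51, lateness 48
J1: 99→109, due 30, lateness 79
J4: 109→115, due 39, lateness 76
Maximum = 79.

79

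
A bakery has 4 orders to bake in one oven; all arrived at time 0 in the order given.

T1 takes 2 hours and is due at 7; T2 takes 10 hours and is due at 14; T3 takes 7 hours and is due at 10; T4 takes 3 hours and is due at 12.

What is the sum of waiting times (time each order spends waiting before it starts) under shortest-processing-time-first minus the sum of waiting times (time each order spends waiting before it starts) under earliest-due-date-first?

-4

SPT (increasing processing time): T1 T4 T3 T2.
T1: waits 0, runs 0→2
T4: waits 2, runs 2→5
T3: waits 5, runs 5→12
T2: waits 12, runs 12→22
Sum = 0+2+5+12 = 19.
EDD (increasing due date): T1 T3 T4 T2.
T1: waits 0, runs 0→2
T3: waits 2, runs 2→9
T4: waits 9, runs 9→12
T2: waits 12, runs 12→22
Sum = 0+2+9+12 = 23.
Difference = 19 − 23 = -4.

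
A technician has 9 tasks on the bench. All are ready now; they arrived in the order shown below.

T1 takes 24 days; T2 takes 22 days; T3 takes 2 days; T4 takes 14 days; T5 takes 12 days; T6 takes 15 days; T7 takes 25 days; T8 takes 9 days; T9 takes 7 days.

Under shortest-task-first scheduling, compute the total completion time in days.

SPT (increasing processing time): T3 T9 T8 T5 T4 T6 T2 T1 T7.
T3: 0→2
T9: 2→9
T8: 9→18
T5: 18→30
T4: 30→44
T6: 44→59
T2: 59→81
T1: 81→105
T7: 105→130
Sum = 2+9+18+30+44+59+81+105+130 = 478.

478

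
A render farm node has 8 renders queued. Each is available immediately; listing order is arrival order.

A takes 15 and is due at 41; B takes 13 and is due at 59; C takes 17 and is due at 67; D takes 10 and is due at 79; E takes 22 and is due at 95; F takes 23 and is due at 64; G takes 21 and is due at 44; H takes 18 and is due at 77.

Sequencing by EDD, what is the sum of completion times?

624

EDD (increasing due date): A G B F C H D E.
A: 0→15
G: 15→36
B: 36→49
F: 49→72
C: 72→89
H: 89→107
D: 107→117
E: 117→139
Sum = 15+36+49+72+89+107+117+139 = 624.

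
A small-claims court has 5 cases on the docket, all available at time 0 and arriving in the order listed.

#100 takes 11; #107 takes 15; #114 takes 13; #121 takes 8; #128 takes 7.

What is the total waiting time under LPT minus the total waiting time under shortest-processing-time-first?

42

LPT (decreasing processing time): #107 #114 #100 #121 #128.
#107: waits 0, runs 0→15
#114: waits 15, runs 15→28
#100: waits 28, runs 28→39
#121: waits 39, runs 39→47
#128: waits 47, runs 47→54
Sum = 0+15+28+39+47 = 129.
SPT (increasing processing time): #128 #121 #100 #114 #107.
#128: waits 0, runs 0→7
#121: waits 7, runs 7→15
#100: waits 15, runs 15→26
#114: waits 26, runs 26→39
#107: waits 39, runs 39→54
Sum = 0+7+15+26+39 = 87.
Difference = 129 − 87 = 42.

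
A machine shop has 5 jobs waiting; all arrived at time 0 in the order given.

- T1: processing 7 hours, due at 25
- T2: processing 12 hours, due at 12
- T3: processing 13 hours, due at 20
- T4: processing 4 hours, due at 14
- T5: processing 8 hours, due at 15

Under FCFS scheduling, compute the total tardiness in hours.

70

FIFO (arrival order): T1 T2 T3 T4 T5.
T1: 0→7, due 25, tardiness 0
T2: 7→19, due 12, tardiness 7
T3: 19→32, due 20, tardiness 12
T4: 32→36, due 14, tardiness 22
T5: 36→44, due 15, tardiness 29
Sum = 0+7+12+22+29 = 70.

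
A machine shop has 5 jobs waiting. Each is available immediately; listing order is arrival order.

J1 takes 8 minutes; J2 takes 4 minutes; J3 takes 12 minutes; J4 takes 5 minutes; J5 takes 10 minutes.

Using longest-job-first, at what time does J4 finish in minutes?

35

LPT (decreasing processing time): J3 J5 J1 J4 J2.
J3: 0→12
J5: 12→22
J1: 22→30
J4: 30→35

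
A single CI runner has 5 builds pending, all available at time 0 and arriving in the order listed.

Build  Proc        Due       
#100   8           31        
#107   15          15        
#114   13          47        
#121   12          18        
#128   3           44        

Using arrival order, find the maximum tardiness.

30

FIFO (arrival order): #100 #107 #114 #121 #128.
#100: 0→8, due 31, tardiness 0
#107: 8→23, due 15, tardiness 8
#114: 23→36, due 47, tardiness 0
#121: 36→48, due 18, tardiness 30
#128: 48→51, due 44, tardiness 7
Maximum = 30.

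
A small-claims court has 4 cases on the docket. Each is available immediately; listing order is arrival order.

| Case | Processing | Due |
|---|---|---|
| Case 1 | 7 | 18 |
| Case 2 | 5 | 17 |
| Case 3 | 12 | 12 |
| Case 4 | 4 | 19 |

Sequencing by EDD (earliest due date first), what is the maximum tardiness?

EDD (increasing due date): Case 3 Case 2 Case 1 Case 4.
Case 3: 0→12, due 12, tardiness 0
Case 2: 12→17, due 17, tardiness 0
Case 1: 17→24, due 18, tardiness 6
Case 4: 24→28, due 19, tardiness 9
Maximum = 9.

9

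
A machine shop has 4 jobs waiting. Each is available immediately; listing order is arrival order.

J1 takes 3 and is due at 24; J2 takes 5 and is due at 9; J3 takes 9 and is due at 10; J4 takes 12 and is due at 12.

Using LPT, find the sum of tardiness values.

33

LPT (decreasing processing time): J4 J3 J2 J1.
J4: 0→12, due 12, tardiness 0
J3: 12→21, due 10, tardiness 11
J2: 21→26, due 9, tardiness 17
J1: 26→29, due 24, tardiness 5
Sum = 0+11+17+5 = 33.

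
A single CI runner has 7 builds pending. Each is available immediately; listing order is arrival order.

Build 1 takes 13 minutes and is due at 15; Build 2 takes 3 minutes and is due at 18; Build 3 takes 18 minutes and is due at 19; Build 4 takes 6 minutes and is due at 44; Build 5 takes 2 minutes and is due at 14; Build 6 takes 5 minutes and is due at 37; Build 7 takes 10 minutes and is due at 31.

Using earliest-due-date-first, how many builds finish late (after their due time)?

4

EDD (increasing due date): Build 5 Build 1 Build 2 Build 3 Build 7 Build 6 Build 4.
Build 5: 0→2, due 14, tardiness 0
Build 1: 2→15, due 15, tardiness 0
Build 2: 15→18, due 18, tardiness 0
Build 3: 18→36, due 19, tardiness 17
Build 7: 36→46, due 31, tardiness 15
Build 6: 46→51, due 37, tardiness 14
Build 4: 51→57, due 44, tardiness 13
Late builds: 4.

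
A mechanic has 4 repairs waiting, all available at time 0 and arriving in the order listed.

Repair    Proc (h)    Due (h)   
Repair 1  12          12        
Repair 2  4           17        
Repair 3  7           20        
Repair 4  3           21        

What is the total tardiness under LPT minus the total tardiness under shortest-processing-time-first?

LPT (decreasing processing time): Repair 1 Repair 3 Repair 2 Repair 4.
Repair 1: 0→12, due 12, tardiness 0
Repair 3: 12→19, due 20, tardiness 0
Repair 2: 19→23, due 17, tardiness 6
Repair 4: 23→26, due 21, tardiness 5
Sum = 0+0+6+5 = 11.
SPT (increasing processing time): Repair 4 Repair 2 Repair 3 Repair 1.
Repair 4: 0→3, due 21, tardiness 0
Repair 2: 3→7, due 17, tardiness 0
Repair 3: 7→14, due 20, tardiness 0
Repair 1: 14→26, due 12, tardiness 14
Sum = 0+0+0+14 = 14.
Difference = 11 − 14 = -3.

-3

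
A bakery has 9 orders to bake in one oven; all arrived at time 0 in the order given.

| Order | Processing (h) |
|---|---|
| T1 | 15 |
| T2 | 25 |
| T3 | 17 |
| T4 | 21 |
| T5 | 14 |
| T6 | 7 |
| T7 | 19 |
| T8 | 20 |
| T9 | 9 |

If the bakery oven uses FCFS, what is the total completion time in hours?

FIFO (arrival order): T1 T2 T3 T4 T5 T6 T7 T8 T9.
T1: 0→15
T2: 15→40
T3: 40→57
T4: 57→78
T5: 78→92
T6: 92→99
T7: 99→118
T8: 118→138
T9: 138→147
Sum = 15+40+57+78+92+99+118+138+147 = 784.

784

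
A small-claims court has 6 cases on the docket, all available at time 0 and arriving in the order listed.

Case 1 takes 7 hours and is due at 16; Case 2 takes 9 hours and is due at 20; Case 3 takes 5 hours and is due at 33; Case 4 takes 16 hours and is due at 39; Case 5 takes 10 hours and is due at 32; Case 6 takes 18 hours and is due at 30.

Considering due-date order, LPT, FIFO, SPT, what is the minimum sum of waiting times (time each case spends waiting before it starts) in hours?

EDD (increasing due date): Case 1 Case 2 Case 6 Case 5 Case 3 Case 4.
Case 1: waits 0, runs 0→7
Case 2: waits 7, runs 7→16
Case 6: waits 16, runs 16→34
Case 5: waits 34, runs 34→44
Case 3: waits 44, runs 44→49
Case 4: waits 49, runs 49→65
Sum = 0+7+16+34+44+49 = 150.
LPT (decreasing processing time): Case 6 Case 4 Case 5 Case 2 Case 1 Case 3.
Case 6: waits 0, runs 0→18
Case 4: waits 18, runs 18→34
Case 5: waits 34, runs 34→44
Case 2: waits 44, runs 44→53
Case 1: waits 53, runs 53→60
Case 3: waits 60, runs 60→65
Sum = 0+18+34+44+53+60 = 209.
FIFO (arrival order): Case 1 Case 2 Case 3 Case 4 Case 5 Case 6.
Case 1: waits 0, runs 0→7
Case 2: waits 7, runs 7→16
Case 3: waits 16, runs 16→21
Case 4: waits 21, runs 21→37
Case 5: waits 37, runs 37→47
Case 6: waits 47, runs 47→65
Sum = 0+7+16+21+37+47 = 128.
SPT (increasing processing time): Case 3 Case 1 Case 2 Case 5 Case 4 Case 6.
Case 3: waits 0, runs 0→5
Case 1: waits 5, runs 5→12
Case 2: waits 12, runs 12→21
Case 5: waits 21, runs 21→31
Case 4: waits 31, runs 31→47
Case 6: waits 47, runs 47→65
Sum = 0+5+12+21+31+47 = 116.
EDD 150, LPT 209, FIFO 128, SPT 116 → minimum 116.

116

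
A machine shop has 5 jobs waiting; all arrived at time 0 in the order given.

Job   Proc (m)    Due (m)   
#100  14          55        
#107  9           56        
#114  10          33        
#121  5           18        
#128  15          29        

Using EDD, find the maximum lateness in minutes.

-3

EDD (increasing due date): #121 #128 #114 #100 #107.
#121: 0→5, due 18, lateness -13
#128: 5→20, due 29, lateness -9
#114: 20→30, due 33, lateness -3
#100: 30→44, due 55, lateness -11
#107: 44→53, due 56, lateness -3
Maximum = -3.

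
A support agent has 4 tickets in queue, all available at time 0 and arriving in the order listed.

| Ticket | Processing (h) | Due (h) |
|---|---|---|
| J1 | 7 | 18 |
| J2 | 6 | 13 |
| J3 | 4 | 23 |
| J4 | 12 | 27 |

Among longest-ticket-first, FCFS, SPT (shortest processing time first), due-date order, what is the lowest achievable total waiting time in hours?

LPT (decreasing processing time): J4 J1 J2 J3.
J4: waits 0, runs 0→12
J1: waits 12, runs 12→19
J2: waits 19, runs 19→25
J3: waits 25, runs 25→29
Sum = 0+12+19+25 = 56.
FIFO (arrival order): J1 J2 J3 J4.
J1: waits 0, runs 0→7
J2: waits 7, runs 7→13
J3: waits 13, runs 13→17
J4: waits 17, runs 17→29
Sum = 0+7+13+17 = 37.
SPT (increasing processing time): J3 J2 J1 J4.
J3: waits 0, runs 0→4
J2: waits 4, runs 4→10
J1: waits 10, runs 10→17
J4: waits 17, runs 17→29
Sum = 0+4+10+17 = 31.
EDD (increasing due date): J2 J1 J3 J4.
J2: waits 0, runs 0→6
J1: waits 6, runs 6→13
J3: waits 13, runs 13→17
J4: waits 17, runs 17→29
Sum = 0+6+13+17 = 36.
LPT 56, FIFO 37, SPT 31, EDD 36 → minimum 31.

31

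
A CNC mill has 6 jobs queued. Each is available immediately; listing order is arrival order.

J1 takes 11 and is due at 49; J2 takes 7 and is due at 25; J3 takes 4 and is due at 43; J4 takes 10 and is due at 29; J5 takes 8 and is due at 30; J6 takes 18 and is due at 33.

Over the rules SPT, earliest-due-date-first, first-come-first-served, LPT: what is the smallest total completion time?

SPT (increasing processing time): J3 J2 J5 J4 J1 J6.
J3: 0→4
J2: 4→11
J5: 11→19
J4: 19→29
J1: 29→40
J6: 40→58
Sum = 4+11+19+29+40+58 = 161.
EDD (increasing due date): J2 J4 J5 J6 J3 J1.
J2: 0→7
J4: 7→17
J5: 17→25
J6: 25→43
J3: 43→47
J1: 47→58
Sum = 7+17+25+43+47+58 = 197.
FIFO (arrival order): J1 J2 J3 J4 J5 J6.
J1: 0→11
J2: 11→18
J3: 18→22
J4: 22→32
J5: 32→40
J6: 40→58
Sum = 11+18+22+32+40+58 = 181.
LPT (decreasing processing time): J6 J1 J4 J5 J2 J3.
J6: 0→18
J1: 18→29
J4: 29→39
J5: 39→47
J2: 47→54
J3: 54→58
Sum = 18+29+39+47+54+58 = 245.
SPT 161, EDD 197, FIFO 181, LPT 245 → minimum 161.

161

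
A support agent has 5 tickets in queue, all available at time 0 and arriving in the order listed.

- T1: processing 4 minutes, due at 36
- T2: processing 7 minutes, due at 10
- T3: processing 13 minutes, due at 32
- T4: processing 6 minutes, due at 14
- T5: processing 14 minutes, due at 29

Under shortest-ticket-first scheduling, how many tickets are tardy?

SPT (increasing processing time): T1 T4 T2 T3 T5.
T1: 0→4, due 36, tardiness 0
T4: 4→10, due 14, tardiness 0
T2: 10→17, due 10, tardiness 7
T3: 17→30, due 32, tardiness 0
T5: 30→44, due 29, tardiness 15
Late tickets: 2.

2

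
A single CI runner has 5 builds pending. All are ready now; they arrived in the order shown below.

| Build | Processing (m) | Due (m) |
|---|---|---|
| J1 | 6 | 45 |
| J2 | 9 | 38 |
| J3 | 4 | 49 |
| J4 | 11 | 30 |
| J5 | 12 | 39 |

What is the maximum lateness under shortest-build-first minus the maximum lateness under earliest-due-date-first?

SPT (increasing processing time): J3 J1 J2 J4 J5.
J3: 0→4, due 49, lateness -45
J1: 4→10, due 45, lateness -35
J2: 10→19, due 38, lateness -19
J4: 19→30, due 30, lateness 0
J5: 30→42, due 39, lateness 3
Maximum = 3.
EDD (increasing due date): J4 J2 J5 J1 J3.
J4: 0→11, due 30, lateness -19
J2: 11→20, due 38, lateness -18
J5: 20→32, due 39, lateness -7
J1: 32→38, due 45, lateness -7
J3: 38→42, due 49, lateness -7
Maximum = -7.
Difference = 3 − -7 = 10.

10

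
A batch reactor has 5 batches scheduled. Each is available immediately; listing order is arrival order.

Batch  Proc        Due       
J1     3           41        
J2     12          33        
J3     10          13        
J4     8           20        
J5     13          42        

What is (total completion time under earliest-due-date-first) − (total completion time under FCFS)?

15

EDD (increasing due date): J3 J4 J2 J1 J5.
J3: 0→10
J4: 10→18
J2: 18→30
J1: 30→33
J5: 33→46
Sum = 10+18+30+33+46 = 137.
FIFO (arrival order): J1 J2 J3 J4 J5.
J1: 0→3
J2: 3→15
J3: 15→25
J4: 25→33
J5: 33→46
Sum = 3+15+25+33+46 = 122.
Difference = 137 − 122 = 15.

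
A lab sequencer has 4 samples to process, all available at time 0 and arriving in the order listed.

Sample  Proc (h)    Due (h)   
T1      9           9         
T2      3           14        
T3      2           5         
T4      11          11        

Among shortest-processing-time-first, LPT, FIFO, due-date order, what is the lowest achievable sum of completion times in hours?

46

SPT (increasing processing time): T3 T2 T1 T4.
T3: 0→2
T2: 2→5
T1: 5→14
T4: 14→25
Sum = 2+5+14+25 = 46.
LPT (decreasing processing time): T4 T1 T2 T3.
T4: 0→11
T1: 11→20
T2: 20→23
T3: 23→25
Sum = 11+20+23+25 = 79.
FIFO (arrival order): T1 T2 T3 T4.
T1: 0→9
T2: 9→12
T3: 12→14
T4: 14→25
Sum = 9+12+14+25 = 60.
EDD (increasing due date): T3 T1 T4 T2.
T3: 0→2
T1: 2→11
T4: 11→22
T2: 22→25
Sum = 2+11+22+25 = 60.
SPT 46, LPT 79, FIFO 60, EDD 60 → minimum 46.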